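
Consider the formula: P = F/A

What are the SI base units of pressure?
Units of each symbol in P = F/A:
  F (force): kg·m/s²
  A (area): m²  → in the denominator, contributes 1/m²

Multiplying the contributions: [kg·m/s²] · [1/m²]
Adding exponents of each base unit: kg: 1, m: -1, s: -2
SI base units of pressure: kg/(m·s²)

Answer: kg/(m·s²)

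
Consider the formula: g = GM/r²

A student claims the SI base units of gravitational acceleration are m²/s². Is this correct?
Units of each symbol in g = GM/r²:
  G (gravitational constant): m³/(kg·s²)
  M (mass): kg
  r (distance): m  → to the power 2 in the denominator, contributes 1/m²

Multiplying the contributions: [m³/(kg·s²)] · [kg] · [1/m²]
Adding exponents of each base unit: m: 1, s: -2
SI base units of gravitational acceleration: m/s²

The claimed units m²/s² (exponents m: 2, s: -2) do not match the derived units m/s² (exponents m: 1, s: -2), so the claim is incorrect.

Answer: No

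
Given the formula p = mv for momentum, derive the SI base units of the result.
Units of each symbol in p = mv:
  m (mass): kg
  v (velocity): m/s

Multiplying the contributions: [kg] · [m/s]
Adding exponents of each base unit: kg: 1, m: 1, s: -1
SI base units of momentum: kg·m/s

Answer: kg·m/s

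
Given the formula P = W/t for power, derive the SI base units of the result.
Units of each symbol in P = W/t:
  W (work): kg·m²/s²
  t (time): s  → in the denominator, contributes 1/s

Multiplying the contributions: [kg·m²/s²] · [1/s]
Adding exponents of each base unit: kg: 1, m: 2, s: -3
SI base units of power: kg·m²/s³

Answer: kg·m²/s³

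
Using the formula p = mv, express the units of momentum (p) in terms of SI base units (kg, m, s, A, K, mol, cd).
Units of each symbol in p = mv:
  m (mass): kg
  v (velocity): m/s

Multiplying the contributions: [kg] · [m/s]
Adding exponents of each base unit: kg: 1, m: 1, s: -1
SI base units of momentum: kg·m/s

Answer: kg·m/s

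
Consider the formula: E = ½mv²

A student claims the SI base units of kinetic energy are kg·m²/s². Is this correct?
Units of each symbol in E = ½mv²:
  m (mass): kg
  v (speed): m/s  → to the power 2, contributes m²/s²
  The factor ½ is dimensionless.

Multiplying the contributions: [kg] · [m²/s²]
Adding exponents of each base unit: kg: 1, m: 2, s: -2
SI base units of kinetic energy: kg·m²/s²

The claimed units kg·m²/s² match the derived units, so the claim is correct.

Answer: Yes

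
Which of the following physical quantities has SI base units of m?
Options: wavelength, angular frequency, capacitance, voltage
Checking the SI base units of each option:
  wavelength (λ = v/f): m  ✓ matches
  angular frequency (ω = 2πf): 1/s  ✗
  capacitance (C = Q/V): s⁴·A²/(kg·m²)  ✗
  voltage (V = IR): kg·m²/(s³·A)  ✗

Only wavelength has units m.

Answer: wavelength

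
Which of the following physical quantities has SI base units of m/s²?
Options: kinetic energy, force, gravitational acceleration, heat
Checking the SI base units of each option:
  kinetic energy (E = ½mv²): kg·m²/s²  ✗
  force (F = ma): kg·m/s²  ✗
  gravitational acceleration (g = GM/r²): m/s²  ✓ matches
  heat (Q = mcΔT): kg·m²/s²  ✗

Only gravitational acceleration has units m/s².

Answer: gravitational acceleration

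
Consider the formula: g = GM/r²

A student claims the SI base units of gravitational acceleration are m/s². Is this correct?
Units of each symbol in g = GM/r²:
  G (gravitational constant): m³/(kg·s²)
  M (mass): kg
  r (distance): m  → to the power 2 in the denominator, contributes 1/m²

Multiplying the contributions: [m³/(kg·s²)] · [kg] · [1/m²]
Adding exponents of each base unit: m: 1, s: -2
SI base units of gravitational acceleration: m/s²

The claimed units m/s² match the derived units, so the claim is correct.

Answer: Yes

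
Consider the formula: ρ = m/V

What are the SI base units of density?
Units of each symbol in ρ = m/V:
  m (mass): kg
  V (volume): m³  → in the denominator, contributes 1/m³

Multiplying the contributions: [kg] · [1/m³]
Adding exponents of each base unit: kg: 1, m: -3
SI base units of density: kg/m³

Answer: kg/m³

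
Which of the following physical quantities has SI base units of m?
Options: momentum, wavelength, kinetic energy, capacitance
Checking the SI base units of each option:
  momentum (p = mv): kg·m/s  ✗
  wavelength (λ = v/f): m  ✓ matches
  kinetic energy (E = ½mv²): kg·m²/s²  ✗
  capacitance (C = Q/V): s⁴·A²/(kg·m²)  ✗

Only wavelength has units m.

Answer: wavelength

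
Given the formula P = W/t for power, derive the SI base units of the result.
Units of each symbol in P = W/t:
  W (work): kg·m²/s²
  t (time): s  → in the denominator, contributes 1/s

Multiplying the contributions: [kg·m²/s²] · [1/s]
Adding exponents of each base unit: kg: 1, m: 2, s: -3
SI base units of power: kg·m²/s³

Answer: kg·m²/s³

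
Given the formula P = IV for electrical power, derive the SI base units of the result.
Units of each symbol in P = IV:
  I (current): A
  V (voltage, in volts): kg·m²/(s³·A)

Multiplying the contributions: [A] · [kg·m²/(s³·A)]
Adding exponents of each base unit: kg: 1, m: 2, s: -3
SI base units of electrical power: kg·m²/s³

Answer: kg·m²/s³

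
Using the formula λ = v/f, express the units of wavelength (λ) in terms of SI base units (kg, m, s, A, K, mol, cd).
Units of each symbol in λ = v/f:
  v (wave speed): m/s
  f (frequency): 1/s  → in the denominator, contributes s

Multiplying the contributions: [m/s] · [s]
Adding exponents of each base unit: m: 1
SI base units of wavelength: m

Answer: m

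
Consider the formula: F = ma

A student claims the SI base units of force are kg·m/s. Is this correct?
Units of each symbol in F = ma:
  m (mass): kg
  a (acceleration): m/s²

Multiplying the contributions: [kg] · [m/s²]
Adding exponents of each base unit: kg: 1, m: 1, s: -2
SI base units of force: kg·m/s²

The claimed units kg·m/s (exponents kg: 1, m: 1, s: -1) do not match the derived units kg·m/s² (exponents kg: 1, m: 1, s: -2), so the claim is incorrect.

Answer: No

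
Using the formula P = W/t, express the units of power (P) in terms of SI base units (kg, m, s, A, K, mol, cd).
Units of each symbol in P = W/t:
  W (work): kg·m²/s²
  t (time): s  → in the denominator, contributes 1/s

Multiplying the contributions: [kg·m²/s²] · [1/s]
Adding exponents of each base unit: kg: 1, m: 2, s: -3
SI base units of power: kg·m²/s³

Answer: kg·m²/s³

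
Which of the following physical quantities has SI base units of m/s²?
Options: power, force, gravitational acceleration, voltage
Checking the SI base units of each option:
  power (P = W/t): kg·m²/s³  ✗
  force (F = ma): kg·m/s²  ✗
  gravitational acceleration (g = GM/r²): m/s²  ✓ matches
  voltage (V = IR): kg·m²/(s³·A)  ✗

Only gravitational acceleration has units m/s².

Answer: gravitational acceleration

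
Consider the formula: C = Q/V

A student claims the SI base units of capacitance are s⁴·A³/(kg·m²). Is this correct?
Units of each symbol in C = Q/V:
  Q (charge, in coulombs): s·A
  V (voltage, in volts): kg·m²/(s³·A)  → in the denominator, contributes s³·A/(kg·m²)

Multiplying the contributions: [s·A] · [s³·A/(kg·m²)]
Adding exponents of each base unit: kg: -1, m: -2, s: 4, A: 2
SI base units of capacitance: s⁴·A²/(kg·m²)

The claimed units s⁴·A³/(kg·m²) (exponents kg: -1, m: -2, s: 4, A: 3) do not match the derived units s⁴·A²/(kg·m²) (exponents kg: -1, m: -2, s: 4, A: 2), so the claim is incorrect.

Answer: No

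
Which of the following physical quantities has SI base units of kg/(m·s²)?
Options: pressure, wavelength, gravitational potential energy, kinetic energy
Checking the SI base units of each option:
  pressure (P = F/A): kg/(m·s²)  ✓ matches
  wavelength (λ = v/f): m  ✗
  gravitational potential energy (U = -GMm/r): kg·m²/s²  ✗
  kinetic energy (E = ½mv²): kg·m²/s²  ✗

Only pressure has units kg/(m·s²).

Answer: pressure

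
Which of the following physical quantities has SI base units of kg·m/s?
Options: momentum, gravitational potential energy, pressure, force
Checking the SI base units of each option:
  momentum (p = mv): kg·m/s  ✓ matches
  gravitational potential energy (U = -GMm/r): kg·m²/s²  ✗
  pressure (P = F/A): kg/(m·s²)  ✗
  force (F = ma): kg·m/s²  ✗

Only momentum has units kg·m/s.

Answer: momentum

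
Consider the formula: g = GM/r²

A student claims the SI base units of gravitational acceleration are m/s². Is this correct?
Units of each symbol in g = GM/r²:
  G (gravitational constant): m³/(kg·s²)
  M (mass): kg
  r (distance): m  → to the power 2 in the denominator, contributes 1/m²

Multiplying the contributions: [m³/(kg·s²)] · [kg] · [1/m²]
Adding exponents of each base unit: m: 1, s: -2
SI base units of gravitational acceleration: m/s²

The claimed units m/s² match the derived units, so the claim is correct.

Answer: Yes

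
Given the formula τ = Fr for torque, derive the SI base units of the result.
Units of each symbol in τ = Fr:
  F (force): kg·m/s²
  r (lever arm): m

Multiplying the contributions: [kg·m/s²] · [m]
Adding exponents of each base unit: kg: 1, m: 2, s: -2
SI base units of torque: kg·m²/s²

Answer: kg·m²/s²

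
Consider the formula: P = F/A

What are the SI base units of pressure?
Units of each symbol in P = F/A:
  F (force): kg·m/s²
  A (area): m²  → in the denominator, contributes 1/m²

Multiplying the contributions: [kg·m/s²] · [1/m²]
Adding exponents of each base unit: kg: 1, m: -1, s: -2
SI base units of pressure: kg/(m·s²)

Answer: kg/(m·s²)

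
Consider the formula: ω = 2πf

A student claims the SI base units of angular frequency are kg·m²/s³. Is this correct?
Units of each symbol in ω = 2πf:
  f (frequency): 1/s
  The factor 2π is dimensionless.

Multiplying the contributions: [1/s]
Adding exponents of each base unit: s: -1
SI base units of angular frequency: 1/s

The claimed units kg·m²/s³ (exponents kg: 1, m: 2, s: -3) do not match the derived units 1/s (exponents s: -1), so the claim is incorrect.

Answer: No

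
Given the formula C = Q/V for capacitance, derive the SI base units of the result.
Units of each symbol in C = Q/V:
  Q (charge, in coulombs): s·A
  V (voltage, in volts): kg·m²/(s³·A)  → in the denominator, contributes s³·A/(kg·m²)

Multiplying the contributions: [s·A] · [s³·A/(kg·m²)]
Adding exponents of each base unit: kg: -1, m: -2, s: 4, A: 2
SI base units of capacitance: s⁴·A²/(kg·m²)

Answer: s⁴·A²/(kg·m²)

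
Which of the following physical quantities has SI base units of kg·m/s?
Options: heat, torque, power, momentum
Checking the SI base units of each option:
  heat (Q = mcΔT): kg·m²/s²  ✗
  torque (τ = Fr): kg·m²/s²  ✗
  power (P = W/t): kg·m²/s³  ✗
  momentum (p = mv): kg·m/s  ✓ matches

Only momentum has units kg·m/s.

Answer: momentum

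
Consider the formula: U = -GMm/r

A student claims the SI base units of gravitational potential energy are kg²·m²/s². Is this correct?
Units of each symbol in U = -GMm/r:
  G (gravitational constant): m³/(kg·s²)
  M (mass): kg
  m (mass): kg
  r (distance): m  → in the denominator, contributes 1/m
  The minus sign does not affect the units.

Multiplying the contributions: [m³/(kg·s²)] · [kg] · [kg] · [1/m]
Adding exponents of each base unit: kg: 1, m: 2, s: -2
SI base units of gravitational potential energy: kg·m²/s²

The claimed units kg²·m²/s² (exponents kg: 2, m: 2, s: -2) do not match the derived units kg·m²/s² (exponents kg: 1, m: 2, s: -2), so the claim is incorrect.

Answer: No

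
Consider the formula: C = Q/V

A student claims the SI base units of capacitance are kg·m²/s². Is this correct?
Units of each symbol in C = Q/V:
  Q (charge, in coulombs): s·A
  V (voltage, in volts): kg·m²/(s³·A)  → in the denominator, contributes s³·A/(kg·m²)

Multiplying the contributions: [s·A] · [s³·A/(kg·m²)]
Adding exponents of each base unit: kg: -1, m: -2, s: 4, A: 2
SI base units of capacitance: s⁴·A²/(kg·m²)

The claimed units kg·m²/s² (exponents kg: 1, m: 2, s: -2) do not match the derived units s⁴·A²/(kg·m²) (exponents kg: -1, m: -2, s: 4, A: 2), so the claim is incorrect.

Answer: No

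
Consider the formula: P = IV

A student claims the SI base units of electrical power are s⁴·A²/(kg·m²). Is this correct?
Units of each symbol in P = IV:
  I (current): A
  V (voltage, in volts): kg·m²/(s³·A)

Multiplying the contributions: [A] · [kg·m²/(s³·A)]
Adding exponents of each base unit: kg: 1, m: 2, s: -3
SI base units of electrical power: kg·m²/s³

The claimed units s⁴·A²/(kg·m²) (exponents kg: -1, m: -2, s: 4, A: 2) do not match the derived units kg·m²/s³ (exponents kg: 1, m: 2, s: -3), so the claim is incorrect.

Answer: No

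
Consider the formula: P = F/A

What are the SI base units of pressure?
Units of each symbol in P = F/A:
  F (force): kg·m/s²
  A (area): m²  → in the denominator, contributes 1/m²

Multiplying the contributions: [kg·m/s²] · [1/m²]
Adding exponents of each base unit: kg: 1, m: -1, s: -2
SI base units of pressure: kg/(m·s²)

Answer: kg/(m·s²)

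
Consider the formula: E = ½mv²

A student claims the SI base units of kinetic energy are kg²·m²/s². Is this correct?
Units of each symbol in E = ½mv²:
  m (mass): kg
  v (speed): m/s  → to the power 2, contributes m²/s²
  The factor ½ is dimensionless.

Multiplying the contributions: [kg] · [m²/s²]
Adding exponents of each base unit: kg: 1, m: 2, s: -2
SI base units of kinetic energy: kg·m²/s²

The claimed units kg²·m²/s² (exponents kg: 2, m: 2, s: -2) do not match the derived units kg·m²/s² (exponents kg: 1, m: 2, s: -2), so the claim is incorrect.

Answer: No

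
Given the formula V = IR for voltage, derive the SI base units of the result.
Units of each symbol in V = IR:
  I (current): A
  R (resistance, in ohms): kg·m²/(s³·A²)

Multiplying the contributions: [A] · [kg·m²/(s³·A²)]
Adding exponents of each base unit: kg: 1, m: 2, s: -3, A: -1
SI base units of voltage: kg·m²/(s³·A)

Answer: kg·m²/(s³·A)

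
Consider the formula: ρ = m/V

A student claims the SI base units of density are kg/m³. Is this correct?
Units of each symbol in ρ = m/V:
  m (mass): kg
  V (volume): m³  → in the denominator, contributes 1/m³

Multiplying the contributions: [kg] · [1/m³]
Adding exponents of each base unit: kg: 1, m: -3
SI base units of density: kg/m³

The claimed units kg/m³ match the derived units, so the claim is correct.

Answer: Yes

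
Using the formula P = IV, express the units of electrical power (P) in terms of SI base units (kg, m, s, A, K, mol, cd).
Units of each symbol in P = IV:
  I (current): A
  V (voltage, in volts): kg·m²/(s³·A)

Multiplying the contributions: [A] · [kg·m²/(s³·A)]
Adding exponents of each base unit: kg: 1, m: 2, s: -3
SI base units of electrical power: kg·m²/s³

Answer: kg·m²/s³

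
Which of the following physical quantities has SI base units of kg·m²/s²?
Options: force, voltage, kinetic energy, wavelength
Checking the SI base units of each option:
  force (F = ma): kg·m/s²  ✗
  voltage (V = IR): kg·m²/(s³·A)  ✗
  kinetic energy (E = ½mv²): kg·m²/s²  ✓ matches
  wavelength (λ = v/f): m  ✗

Only kinetic energy has units kg·m²/s².

Answer: kinetic energy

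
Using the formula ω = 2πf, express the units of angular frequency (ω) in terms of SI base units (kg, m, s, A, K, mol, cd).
Units of each symbol in ω = 2πf:
  f (frequency): 1/s
  The factor 2π is dimensionless.

Multiplying the contributions: [1/s]
Adding exponents of each base unit: s: -1
SI base units of angular frequency: 1/s

Answer: 1/s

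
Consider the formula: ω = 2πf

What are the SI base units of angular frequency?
Units of each symbol in ω = 2πf:
  f (frequency): 1/s
  The factor 2π is dimensionless.

Multiplying the contributions: [1/s]
Adding exponents of each base unit: s: -1
SI base units of angular frequency: 1/s

Answer: 1/s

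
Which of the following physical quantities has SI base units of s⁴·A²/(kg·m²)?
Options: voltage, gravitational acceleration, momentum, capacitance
Checking the SI base units of each option:
  voltage (V = IR): kg·m²/(s³·A)  ✗
  gravitational acceleration (g = GM/r²): m/s²  ✗
  momentum (p = mv): kg·m/s  ✗
  capacitance (C = Q/V): s⁴·A²/(kg·m²)  ✓ matches

Only capacitance has units s⁴·A²/(kg·m²).

Answer: capacitance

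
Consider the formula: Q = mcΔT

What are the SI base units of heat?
Units of each symbol in Q = mcΔT:
  m (mass): kg
  c (specific heat capacity, in J/(kg·K)): m²/(s²·K)
  ΔT (temperature change): K

Multiplying the contributions: [kg] · [m²/(s²·K)] · [K]
Adding exponents of each base unit: kg: 1, m: 2, s: -2
SI base units of heat: kg·m²/s²

Answer: kg·m²/s²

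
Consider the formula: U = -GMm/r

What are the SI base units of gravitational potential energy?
Units of each symbol in U = -GMm/r:
  G (gravitational constant): m³/(kg·s²)
  M (mass): kg
  m (mass): kg
  r (distance): m  → in the denominator, contributes 1/m
  The minus sign does not affect the units.

Multiplying the contributions: [m³/(kg·s²)] · [kg] · [kg] · [1/m]
Adding exponents of each base unit: kg: 1, m: 2, s: -2
SI base units of gravitational potential energy: kg·m²/s²

Answer: kg·m²/s²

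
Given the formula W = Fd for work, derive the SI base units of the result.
Units of each symbol in W = Fd:
  F (force): kg·m/s²
  d (displacement): m

Multiplying the contributions: [kg·m/s²] · [m]
Adding exponents of each base unit: kg: 1, m: 2, s: -2
SI base units of work: kg·m²/s²

Answer: kg·m²/s²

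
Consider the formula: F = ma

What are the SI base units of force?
Units of each symbol in F = ma:
  m (mass): kg
  a (acceleration): m/s²

Multiplying the contributions: [kg] · [m/s²]
Adding exponents of each base unit: kg: 1, m: 1, s: -2
SI base units of force: kg·m/s²

Answer: kg·m/s²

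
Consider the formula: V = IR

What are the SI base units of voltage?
Units of each symbol in V = IR:
  I (current): A
  R (resistance, in ohms): kg·m²/(s³·A²)

Multiplying the contributions: [A] · [kg·m²/(s³·A²)]
Adding exponents of each base unit: kg: 1, m: 2, s: -3, A: -1
SI base units of voltage: kg·m²/(s³·A)

Answer: kg·m²/(s³·A)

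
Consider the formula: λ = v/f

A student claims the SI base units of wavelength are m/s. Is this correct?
Units of each symbol in λ = v/f:
  v (wave speed): m/s
  f (frequency): 1/s  → in the denominator, contributes s

Multiplying the contributions: [m/s] · [s]
Adding exponents of each base unit: m: 1
SI base units of wavelength: m

The claimed units m/s (exponents m: 1, s: -1) do not match the derived units m (exponents m: 1), so the claim is incorrect.

Answer: No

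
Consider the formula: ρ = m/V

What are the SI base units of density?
Units of each symbol in ρ = m/V:
  m (mass): kg
  V (volume): m³  → in the denominator, contributes 1/m³

Multiplying the contributions: [kg] · [1/m³]
Adding exponents of each base unit: kg: 1, m: -3
SI base units of density: kg/m³

Answer: kg/m³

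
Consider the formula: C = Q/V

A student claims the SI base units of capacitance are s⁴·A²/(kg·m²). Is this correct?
Units of each symbol in C = Q/V:
  Q (charge, in coulombs): s·A
  V (voltage, in volts): kg·m²/(s³·A)  → in the denominator, contributes s³·A/(kg·m²)

Multiplying the contributions: [s·A] · [s³·A/(kg·m²)]
Adding exponents of each base unit: kg: -1, m: -2, s: 4, A: 2
SI base units of capacitance: s⁴·A²/(kg·m²)

The claimed units s⁴·A²/(kg·m²) match the derived units, so the claim is correct.

Answer: Yes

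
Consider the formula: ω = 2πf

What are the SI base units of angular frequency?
Units of each symbol in ω = 2πf:
  f (frequency): 1/s
  The factor 2π is dimensionless.

Multiplying the contributions: [1/s]
Adding exponents of each base unit: s: -1
SI base units of angular frequency: 1/s

Answer: 1/s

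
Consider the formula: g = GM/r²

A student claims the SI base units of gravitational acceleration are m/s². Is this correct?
Units of each symbol in g = GM/r²:
  G (gravitational constant): m³/(kg·s²)
  M (mass): kg
  r (distance): m  → to the power 2 in the denominator, contributes 1/m²

Multiplying the contributions: [m³/(kg·s²)] · [kg] · [1/m²]
Adding exponents of each base unit: m: 1, s: -2
SI base units of gravitational acceleration: m/s²

The claimed units m/s² match the derived units, so the claim is correct.

Answer: Yes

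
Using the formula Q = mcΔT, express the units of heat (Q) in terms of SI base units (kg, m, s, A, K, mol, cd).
Units of each symbol in Q = mcΔT:
  m (mass): kg
  c (specific heat capacity, in J/(kg·K)): m²/(s²·K)
  ΔT (temperature change): K

Multiplying the contributions: [kg] · [m²/(s²·K)] · [K]
Adding exponents of each base unit: kg: 1, m: 2, s: -2
SI base units of heat: kg·m²/s²

Answer: kg·m²/s²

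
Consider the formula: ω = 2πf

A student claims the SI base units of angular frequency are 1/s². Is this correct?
Units of each symbol in ω = 2πf:
  f (frequency): 1/s
  The factor 2π is dimensionless.

Multiplying the contributions: [1/s]
Adding exponents of each base unit: s: -1
SI base units of angular frequency: 1/s

The claimed units 1/s² (exponents s: -2) do not match the derived units 1/s (exponents s: -1), so the claim is incorrect.

Answer: No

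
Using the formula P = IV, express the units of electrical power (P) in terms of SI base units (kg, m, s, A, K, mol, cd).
Units of each symbol in P = IV:
  I (current): A
  V (voltage, in volts): kg·m²/(s³·A)

Multiplying the contributions: [A] · [kg·m²/(s³·A)]
Adding exponents of each base unit: kg: 1, m: 2, s: -3
SI base units of electrical power: kg·m²/s³

Answer: kg·m²/s³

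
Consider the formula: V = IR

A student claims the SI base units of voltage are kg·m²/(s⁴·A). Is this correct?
Units of each symbol in V = IR:
  I (current): A
  R (resistance, in ohms): kg·m²/(s³·A²)

Multiplying the contributions: [A] · [kg·m²/(s³·A²)]
Adding exponents of each base unit: kg: 1, m: 2, s: -3, A: -1
SI base units of voltage: kg·m²/(s³·A)

The claimed units kg·m²/(s⁴·A) (exponents kg: 1, m: 2, s: -4, A: -1) do not match the derived units kg·m²/(s³·A) (exponents kg: 1, m: 2, s: -3, A: -1), so the claim is incorrect.

Answer: No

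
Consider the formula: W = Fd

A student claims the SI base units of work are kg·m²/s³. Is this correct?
Units of each symbol in W = Fd:
  F (force): kg·m/s²
  d (displacement): m

Multiplying the contributions: [kg·m/s²] · [m]
Adding exponents of each base unit: kg: 1, m: 2, s: -2
SI base units of work: kg·m²/s²

The claimed units kg·m²/s³ (exponents kg: 1, m: 2, s: -3) do not match the derived units kg·m²/s² (exponents kg: 1, m: 2, s: -2), so the claim is incorrect.

Answer: No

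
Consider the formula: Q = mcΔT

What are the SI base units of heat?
Units of each symbol in Q = mcΔT:
  m (mass): kg
  c (specific heat capacity, in J/(kg·K)): m²/(s²·K)
  ΔT (temperature change): K

Multiplying the contributions: [kg] · [m²/(s²·K)] · [K]
Adding exponents of each base unit: kg: 1, m: 2, s: -2
SI base units of heat: kg·m²/s²

Answer: kg·m²/s²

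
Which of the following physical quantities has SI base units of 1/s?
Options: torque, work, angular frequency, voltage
Checking the SI base units of each option:
  torque (τ = Fr): kg·m²/s²  ✗
  work (W = Fd): kg·m²/s²  ✗
  angular frequency (ω = 2πf): 1/s  ✓ matches
  voltage (V = IR): kg·m²/(s³·A)  ✗

Only angular frequency has units 1/s.

Answer: angular frequency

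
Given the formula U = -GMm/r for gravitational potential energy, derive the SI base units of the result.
Units of each symbol in U = -GMm/r:
  G (gravitational constant): m³/(kg·s²)
  M (mass): kg
  m (mass): kg
  r (distance): m  → in the denominator, contributes 1/m
  The minus sign does not affect the units.

Multiplying the contributions: [m³/(kg·s²)] · [kg] · [kg] · [1/m]
Adding exponents of each base unit: kg: 1, m: 2, s: -2
SI base units of gravitational potential energy: kg·m²/s²

Answer: kg·m²/s²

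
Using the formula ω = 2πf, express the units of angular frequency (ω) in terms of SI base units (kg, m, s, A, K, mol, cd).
Units of each symbol in ω = 2πf:
  f (frequency): 1/s
  The factor 2π is dimensionless.

Multiplying the contributions: [1/s]
Adding exponents of each base unit: s: -1
SI base units of angular frequency: 1/s

Answer: 1/s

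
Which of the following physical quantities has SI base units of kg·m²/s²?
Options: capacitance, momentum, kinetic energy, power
Checking the SI base units of each option:
  capacitance (C = Q/V): s⁴·A²/(kg·m²)  ✗
  momentum (p = mv): kg·m/s  ✗
  kinetic energy (E = ½mv²): kg·m²/s²  ✓ matches
  power (P = W/t): kg·m²/s³  ✗

Only kinetic energy has units kg·m²/s².

Answer: kinetic energy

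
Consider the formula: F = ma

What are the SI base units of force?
Units of each symbol in F = ma:
  m (mass): kg
  a (acceleration): m/s²

Multiplying the contributions: [kg] · [m/s²]
Adding exponents of each base unit: kg: 1, m: 1, s: -2
SI base units of force: kg·m/s²

Answer: kg·m/s²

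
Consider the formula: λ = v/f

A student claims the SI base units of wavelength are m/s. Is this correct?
Units of each symbol in λ = v/f:
  v (wave speed): m/s
  f (frequency): 1/s  → in the denominator, contributes s

Multiplying the contributions: [m/s] · [s]
Adding exponents of each base unit: m: 1
SI base units of wavelength: m

The claimed units m/s (exponents m: 1, s: -1) do not match the derived units m (exponents m: 1), so the claim is incorrect.

Answer: No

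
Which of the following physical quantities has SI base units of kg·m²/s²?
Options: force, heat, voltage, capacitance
Checking the SI base units of each option:
  force (F = ma): kg·m/s²  ✗
  heat (Q = mcΔT): kg·m²/s²  ✓ matches
  voltage (V = IR): kg·m²/(s³·A)  ✗
  capacitance (C = Q/V): s⁴·A²/(kg·m²)  ✗

Only heat has units kg·m²/s².

Answer: heat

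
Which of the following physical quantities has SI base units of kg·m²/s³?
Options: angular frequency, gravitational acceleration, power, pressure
Checking the SI base units of each option:
  angular frequency (ω = 2πf): 1/s  ✗
  gravitational acceleration (g = GM/r²): m/s²  ✗
  power (P = W/t): kg·m²/s³  ✓ matches
  pressure (P = F/A): kg/(m·s²)  ✗

Only power has units kg·m²/s³.

Answer: power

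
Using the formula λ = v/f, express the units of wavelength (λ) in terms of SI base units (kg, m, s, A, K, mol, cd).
Units of each symbol in λ = v/f:
  v (wave speed): m/s
  f (frequency): 1/s  → in the denominator, contributes s

Multiplying the contributions: [m/s] · [s]
Adding exponents of each base unit: m: 1
SI base units of wavelength: m

Answer: m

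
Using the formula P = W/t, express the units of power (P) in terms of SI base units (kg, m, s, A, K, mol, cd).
Units of each symbol in P = W/t:
  W (work): kg·m²/s²
  t (time): s  → in the denominator, contributes 1/s

Multiplying the contributions: [kg·m²/s²] · [1/s]
Adding exponents of each base unit: kg: 1, m: 2, s: -3
SI base units of power: kg·m²/s³

Answer: kg·m²/s³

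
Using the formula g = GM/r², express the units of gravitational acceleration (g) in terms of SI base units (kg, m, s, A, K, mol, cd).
Units of each symbol in g = GM/r²:
  G (gravitational constant): m³/(kg·s²)
  M (mass): kg
  r (distance): m  → to the power 2 in the denominator, contributes 1/m²

Multiplying the contributions: [m³/(kg·s²)] · [kg] · [1/m²]
Adding exponents of each base unit: m: 1, s: -2
SI base units of gravitational acceleration: m/s²

Answer: m/s²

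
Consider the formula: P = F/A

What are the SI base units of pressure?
Units of each symbol in P = F/A:
  F (force): kg·m/s²
  A (area): m²  → in the denominator, contributes 1/m²

Multiplying the contributions: [kg·m/s²] · [1/m²]
Adding exponents of each base unit: kg: 1, m: -1, s: -2
SI base units of pressure: kg/(m·s²)

Answer: kg/(m·s²)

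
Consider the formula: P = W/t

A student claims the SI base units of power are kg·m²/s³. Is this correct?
Units of each symbol in P = W/t:
  W (work): kg·m²/s²
  t (time): s  → in the denominator, contributes 1/s

Multiplying the contributions: [kg·m²/s²] · [1/s]
Adding exponents of each base unit: kg: 1, m: 2, s: -3
SI base units of power: kg·m²/s³

The claimed units kg·m²/s³ match the derived units, so the claim is correct.

Answer: Yes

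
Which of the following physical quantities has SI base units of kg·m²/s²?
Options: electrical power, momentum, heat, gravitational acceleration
Checking the SI base units of each option:
  electrical power (P = IV): kg·m²/s³  ✗
  momentum (p = mv): kg·m/s  ✗
  heat (Q = mcΔT): kg·m²/s²  ✓ matches
  gravitational acceleration (g = GM/r²): m/s²  ✗

Only heat has units kg·m²/s².

Answer: heat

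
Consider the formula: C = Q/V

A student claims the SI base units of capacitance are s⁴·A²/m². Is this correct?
Units of each symbol in C = Q/V:
  Q (charge, in coulombs): s·A
  V (voltage, in volts): kg·m²/(s³·A)  → in the denominator, contributes s³·A/(kg·m²)

Multiplying the contributions: [s·A] · [s³·A/(kg·m²)]
Adding exponents of each base unit: kg: -1, m: -2, s: 4, A: 2
SI base units of capacitance: s⁴·A²/(kg·m²)

The claimed units s⁴·A²/m² (exponents m: -2, s: 4, A: 2) do not match the derived units s⁴·A²/(kg·m²) (exponents kg: -1, m: -2, s: 4, A: 2), so the claim is incorrect.

Answer: No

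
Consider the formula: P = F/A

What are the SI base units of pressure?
Units of each symbol in P = F/A:
  F (force): kg·m/s²
  A (area): m²  → in the denominator, contributes 1/m²

Multiplying the contributions: [kg·m/s²] · [1/m²]
Adding exponents of each base unit: kg: 1, m: -1, s: -2
SI base units of pressure: kg/(m·s²)

Answer: kg/(m·s²)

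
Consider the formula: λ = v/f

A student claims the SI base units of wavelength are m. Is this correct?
Units of each symbol in λ = v/f:
  v (wave speed): m/s
  f (frequency): 1/s  → in the denominator, contributes s

Multiplying the contributions: [m/s] · [s]
Adding exponents of each base unit: m: 1
SI base units of wavelength: m

The claimed units m match the derived units, so the claim is correct.

Answer: Yes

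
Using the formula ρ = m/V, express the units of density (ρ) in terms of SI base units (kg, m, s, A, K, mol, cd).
Units of each symbol in ρ = m/V:
  m (mass): kg
  V (volume): m³  → in the denominator, contributes 1/m³

Multiplying the contributions: [kg] · [1/m³]
Adding exponents of each base unit: kg: 1, m: -3
SI base units of density: kg/m³

Answer: kg/m³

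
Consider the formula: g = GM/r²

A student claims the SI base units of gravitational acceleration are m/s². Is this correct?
Units of each symbol in g = GM/r²:
  G (gravitational constant): m³/(kg·s²)
  M (mass): kg
  r (distance): m  → to the power 2 in the denominator, contributes 1/m²

Multiplying the contributions: [m³/(kg·s²)] · [kg] · [1/m²]
Adding exponents of each base unit: m: 1, s: -2
SI base units of gravitational acceleration: m/s²

The claimed units m/s² match the derived units, so the claim is correct.

Answer: Yes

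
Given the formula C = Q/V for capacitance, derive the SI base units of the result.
Units of each symbol in C = Q/V:
  Q (charge, in coulombs): s·A
  V (voltage, in volts): kg·m²/(s³·A)  → in the denominator, contributes s³·A/(kg·m²)

Multiplying the contributions: [s·A] · [s³·A/(kg·m²)]
Adding exponents of each base unit: kg: -1, m: -2, s: 4, A: 2
SI base units of capacitance: s⁴·A²/(kg·m²)

Answer: s⁴·A²/(kg·m²)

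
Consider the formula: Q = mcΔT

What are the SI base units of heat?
Units of each symbol in Q = mcΔT:
  m (mass): kg
  c (specific heat capacity, in J/(kg·K)): m²/(s²·K)
  ΔT (temperature change): K

Multiplying the contributions: [kg] · [m²/(s²·K)] · [K]
Adding exponents of each base unit: kg: 1, m: 2, s: -2
SI base units of heat: kg·m²/s²

Answer: kg·m²/s²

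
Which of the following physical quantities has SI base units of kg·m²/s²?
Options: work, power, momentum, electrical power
Checking the SI base units of each option:
  work (W = Fd): kg·m²/s²  ✓ matches
  power (P = W/t): kg·m²/s³  ✗
  momentum (p = mv): kg·m/s  ✗
  electrical power (P = IV): kg·m²/s³  ✗

Only work has units kg·m²/s².

Answer: work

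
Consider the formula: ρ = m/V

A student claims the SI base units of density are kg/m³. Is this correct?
Units of each symbol in ρ = m/V:
  m (mass): kg
  V (volume): m³  → in the denominator, contributes 1/m³

Multiplying the contributions: [kg] · [1/m³]
Adding exponents of each base unit: kg: 1, m: -3
SI base units of density: kg/m³

The claimed units kg/m³ match the derived units, so the claim is correct.

Answer: Yes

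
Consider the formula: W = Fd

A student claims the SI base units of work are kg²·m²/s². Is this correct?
Units of each symbol in W = Fd:
  F (force): kg·m/s²
  d (displacement): m

Multiplying the contributions: [kg·m/s²] · [m]
Adding exponents of each base unit: kg: 1, m: 2, s: -2
SI base units of work: kg·m²/s²

The claimed units kg²·m²/s² (exponents kg: 2, m: 2, s: -2) do not match the derived units kg·m²/s² (exponents kg: 1, m: 2, s: -2), so the claim is incorrect.

Answer: No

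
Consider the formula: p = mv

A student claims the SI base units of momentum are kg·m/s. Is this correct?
Units of each symbol in p = mv:
  m (mass): kg
  v (velocity): m/s

Multiplying the contributions: [kg] · [m/s]
Adding exponents of each base unit: kg: 1, m: 1, s: -1
SI base units of momentum: kg·m/s

The claimed units kg·m/s match the derived units, so the claim is correct.

Answer: Yes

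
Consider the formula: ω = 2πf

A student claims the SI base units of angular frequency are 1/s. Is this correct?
Units of each symbol in ω = 2πf:
  f (frequency): 1/s
  The factor 2π is dimensionless.

Multiplying the contributions: [1/s]
Adding exponents of each base unit: s: -1
SI base units of angular frequency: 1/s

The claimed units 1/s match the derived units, so the claim is correct.

Answer: Yes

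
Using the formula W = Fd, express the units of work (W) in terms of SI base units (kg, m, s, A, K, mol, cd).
Units of each symbol in W = Fd:
  F (force): kg·m/s²
  d (displacement): m

Multiplying the contributions: [kg·m/s²] · [m]
Adding exponents of each base unit: kg: 1, m: 2, s: -2
SI base units of work: kg·m²/s²

Answer: kg·m²/s²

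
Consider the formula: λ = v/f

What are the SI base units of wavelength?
Units of each symbol in λ = v/f:
  v (wave speed): m/s
  f (frequency): 1/s  → in the denominator, contributes s

Multiplying the contributions: [m/s] · [s]
Adding exponents of each base unit: m: 1
SI base units of wavelength: m

Answer: m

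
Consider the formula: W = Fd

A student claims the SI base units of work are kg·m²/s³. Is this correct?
Units of each symbol in W = Fd:
  F (force): kg·m/s²
  d (displacement): m

Multiplying the contributions: [kg·m/s²] · [m]
Adding exponents of each base unit: kg: 1, m: 2, s: -2
SI base units of work: kg·m²/s²

The claimed units kg·m²/s³ (exponents kg: 1, m: 2, s: -3) do not match the derived units kg·m²/s² (exponents kg: 1, m: 2, s: -2), so the claim is incorrect.

Answer: No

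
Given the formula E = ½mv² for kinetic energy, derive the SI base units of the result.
Units of each symbol in E = ½mv²:
  m (mass): kg
  v (speed): m/s  → to the power 2, contributes m²/s²
  The factor ½ is dimensionless.

Multiplying the contributions: [kg] · [m²/s²]
Adding exponents of each base unit: kg: 1, m: 2, s: -2
SI base units of kinetic energy: kg·m²/s²

Answer: kg·m²/s²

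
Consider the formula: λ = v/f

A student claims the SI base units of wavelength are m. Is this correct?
Units of each symbol in λ = v/f:
  v (wave speed): m/s
  f (frequency): 1/s  → in the denominator, contributes s

Multiplying the contributions: [m/s] · [s]
Adding exponents of each base unit: m: 1
SI base units of wavelength: m

The claimed units m match the derived units, so the claim is correct.

Answer: Yes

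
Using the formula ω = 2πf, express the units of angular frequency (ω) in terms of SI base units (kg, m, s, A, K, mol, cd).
Units of each symbol in ω = 2πf:
  f (frequency): 1/s
  The factor 2π is dimensionless.

Multiplying the contributions: [1/s]
Adding exponents of each base unit: s: -1
SI base units of angular frequency: 1/s

Answer: 1/s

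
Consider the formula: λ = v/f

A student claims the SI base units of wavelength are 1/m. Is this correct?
Units of each symbol in λ = v/f:
  v (wave speed): m/s
  f (frequency): 1/s  → in the denominator, contributes s

Multiplying the contributions: [m/s] · [s]
Adding exponents of each base unit: m: 1
SI base units of wavelength: m

The claimed units 1/m (exponents m: -1) do not match the derived units m (exponents m: 1), so the claim is incorrect.

Answer: No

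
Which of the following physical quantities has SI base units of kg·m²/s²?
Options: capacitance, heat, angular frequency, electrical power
Checking the SI base units of each option:
  capacitance (C = Q/V): s⁴·A²/(kg·m²)  ✗
  heat (Q = mcΔT): kg·m²/s²  ✓ matches
  angular frequency (ω = 2πf): 1/s  ✗
  electrical power (P = IV): kg·m²/s³  ✗

Only heat has units kg·m²/s².

Answer: heat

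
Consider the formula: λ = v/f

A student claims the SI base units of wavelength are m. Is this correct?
Units of each symbol in λ = v/f:
  v (wave speed): m/s
  f (frequency): 1/s  → in the denominator, contributes s

Multiplying the contributions: [m/s] · [s]
Adding exponents of each base unit: m: 1
SI base units of wavelength: m

The claimed units m match the derived units, so the claim is correct.

Answer: Yes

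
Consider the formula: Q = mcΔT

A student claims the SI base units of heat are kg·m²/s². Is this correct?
Units of each symbol in Q = mcΔT:
  m (mass): kg
  c (specific heat capacity, in J/(kg·K)): m²/(s²·K)
  ΔT (temperature change): K

Multiplying the contributions: [kg] · [m²/(s²·K)] · [K]
Adding exponents of each base unit: kg: 1, m: 2, s: -2
SI base units of heat: kg·m²/s²

The claimed units kg·m²/s² match the derived units, so the claim is correct.

Answer: Yes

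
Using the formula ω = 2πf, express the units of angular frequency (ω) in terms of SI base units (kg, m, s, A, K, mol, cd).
Units of each symbol in ω = 2πf:
  f (frequency): 1/s
  The factor 2π is dimensionless.

Multiplying the contributions: [1/s]
Adding exponents of each base unit: s: -1
SI base units of angular frequency: 1/s

Answer: 1/s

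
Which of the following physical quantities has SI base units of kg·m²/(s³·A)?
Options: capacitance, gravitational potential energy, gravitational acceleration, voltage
Checking the SI base units of each option:
  capacitance (C = Q/V): s⁴·A²/(kg·m²)  ✗
  gravitational potential energy (U = -GMm/r): kg·m²/s²  ✗
  gravitational acceleration (g = GM/r²): m/s²  ✗
  voltage (V = IR): kg·m²/(s³·A)  ✓ matches

Only voltage has units kg·m²/(s³·A).

Answer: voltage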